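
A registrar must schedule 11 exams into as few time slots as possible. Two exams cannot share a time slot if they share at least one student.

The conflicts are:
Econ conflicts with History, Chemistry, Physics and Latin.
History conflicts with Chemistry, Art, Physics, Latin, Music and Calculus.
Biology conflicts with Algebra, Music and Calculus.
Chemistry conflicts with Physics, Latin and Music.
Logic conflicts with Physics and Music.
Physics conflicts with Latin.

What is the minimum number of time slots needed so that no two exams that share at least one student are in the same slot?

Econ, History, Chemistry, Physics, Latin all conflict with each other, so at least 5 time slots are needed.
5 time slots suffice: time slot 1 → {History, Biology, Logic}; time slot 2 → {Algebra, Art, Physics, Music, Calculus}; time slot 3 → {Chemistry}; time slot 4 → {Econ}; time slot 5 → {Latin}. Each listed conflict is separated.

5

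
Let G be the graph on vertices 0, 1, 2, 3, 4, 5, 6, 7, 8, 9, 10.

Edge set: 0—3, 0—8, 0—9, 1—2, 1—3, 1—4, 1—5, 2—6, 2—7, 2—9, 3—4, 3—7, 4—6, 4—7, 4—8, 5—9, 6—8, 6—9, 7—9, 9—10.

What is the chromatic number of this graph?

4, 6, 8 are pairwise adjacent, so at least 3 colors are needed.
One proper 3-coloring: 0=b, 1=b, 2=c, 3=c, 4=a, 5=c, 6=b, 7=b, 8=c, 9=a, 10=b. No two adjacent vertices share a color.

3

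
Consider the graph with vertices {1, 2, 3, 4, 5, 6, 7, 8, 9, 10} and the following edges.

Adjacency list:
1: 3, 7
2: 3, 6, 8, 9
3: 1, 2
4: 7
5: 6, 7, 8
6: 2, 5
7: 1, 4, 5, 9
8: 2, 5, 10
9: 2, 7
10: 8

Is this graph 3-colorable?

The chromatic number is 3. The cycle 7-5-6-2-9-7 has odd length 5, so it cannot be 2-colored; at least 3 colors are needed.
3 colors suffice: color a → {2, 7, 10}; color b → {1, 4, 5, 9}; color c → {3, 6, 8}.
That is already a proper 3-coloring.

Yes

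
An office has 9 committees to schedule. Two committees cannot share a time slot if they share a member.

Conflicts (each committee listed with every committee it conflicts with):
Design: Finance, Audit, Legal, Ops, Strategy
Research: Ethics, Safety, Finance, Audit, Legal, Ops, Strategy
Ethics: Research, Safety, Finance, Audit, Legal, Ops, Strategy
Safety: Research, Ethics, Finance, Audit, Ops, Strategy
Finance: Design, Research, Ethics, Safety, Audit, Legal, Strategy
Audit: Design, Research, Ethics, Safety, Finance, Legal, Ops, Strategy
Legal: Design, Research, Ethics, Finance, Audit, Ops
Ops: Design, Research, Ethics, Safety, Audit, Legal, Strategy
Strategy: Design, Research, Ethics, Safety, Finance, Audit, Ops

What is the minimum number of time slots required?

6

Research, Ethics, Safety, Finance, Audit, Strategy all conflict with each other, so at least 6 time slots are needed.
A valid assignment using 6 time slots: Design=2, Research=2, Ethics=4, Safety=6, Finance=3, Audit=1, Legal=5, Ops=3, Strategy=5. No two conflicting committees share a time slot.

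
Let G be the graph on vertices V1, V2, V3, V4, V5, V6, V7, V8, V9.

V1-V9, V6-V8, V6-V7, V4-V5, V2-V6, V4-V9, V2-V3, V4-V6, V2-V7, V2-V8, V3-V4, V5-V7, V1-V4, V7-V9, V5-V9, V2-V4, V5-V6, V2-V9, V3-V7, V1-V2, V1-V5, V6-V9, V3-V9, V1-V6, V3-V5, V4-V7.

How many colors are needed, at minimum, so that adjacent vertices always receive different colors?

V1, V4, V5, V6, V9 form a clique, so at least 5 colors are needed.
One proper 5-coloring: V1=5, V2=2, V3=1, V4=3, V5=2, V6=1, V7=5, V8=3, V9=4. Each edge has distinct colors on its endpoints.

5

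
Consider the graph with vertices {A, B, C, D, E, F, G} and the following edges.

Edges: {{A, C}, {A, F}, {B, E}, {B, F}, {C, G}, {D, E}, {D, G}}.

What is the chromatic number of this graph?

3

The cycle E-D-G-C-A-F-B-E has odd length 7, so it cannot be 2-colored; at least 3 colors are needed.
3 colors suffice: A=blue, B=blue, C=red, D=blue, E=red, F=red, G=green. No two adjacent vertices share a color.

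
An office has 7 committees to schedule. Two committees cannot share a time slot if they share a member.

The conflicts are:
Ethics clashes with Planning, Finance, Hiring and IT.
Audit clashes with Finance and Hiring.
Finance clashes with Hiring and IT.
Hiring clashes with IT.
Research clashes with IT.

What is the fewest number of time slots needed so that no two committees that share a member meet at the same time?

Ethics, Finance, Hiring, IT all conflict with each other, so at least 4 time slots are needed.
4 time slots suffice: time slot 1 → {Planning, Hiring, Research}; time slot 2 → {Finance}; time slot 3 → {Audit, IT}; time slot 4 → {Ethics}. No two conflicting committees share a time slot.

4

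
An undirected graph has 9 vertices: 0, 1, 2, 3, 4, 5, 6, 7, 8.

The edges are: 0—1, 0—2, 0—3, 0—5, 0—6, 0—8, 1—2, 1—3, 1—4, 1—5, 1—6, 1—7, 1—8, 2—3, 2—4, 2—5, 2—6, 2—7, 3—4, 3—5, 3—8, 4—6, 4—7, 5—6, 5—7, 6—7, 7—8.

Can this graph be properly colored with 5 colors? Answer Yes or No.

The chromatic number is 5. 0, 1, 2, 5, 6 are mutually adjacent (a clique of size 5), so at least 5 colors are needed.
5 colors suffice: color a → {1}; color b → {2, 8}; color c → {0, 7}; color d → {4, 5}; color e → {3, 6}.
That is already a proper 5-coloring.

Yes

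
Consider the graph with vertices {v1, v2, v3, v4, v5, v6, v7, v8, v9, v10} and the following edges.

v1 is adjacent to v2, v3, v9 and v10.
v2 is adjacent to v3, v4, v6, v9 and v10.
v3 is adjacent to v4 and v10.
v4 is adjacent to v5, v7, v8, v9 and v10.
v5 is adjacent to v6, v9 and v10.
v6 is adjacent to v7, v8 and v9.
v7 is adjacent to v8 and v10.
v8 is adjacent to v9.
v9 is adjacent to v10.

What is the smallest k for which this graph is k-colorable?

v4, v5, v9, v10 are mutually adjacent (a clique of size 4), so at least 4 colors are needed.
4 colors suffice: color red → {v1, v4, v6}; color blue → {v8, v10}; color green → {v3, v7, v9}; color yellow → {v2, v5}. Every edge joins two different colors.

4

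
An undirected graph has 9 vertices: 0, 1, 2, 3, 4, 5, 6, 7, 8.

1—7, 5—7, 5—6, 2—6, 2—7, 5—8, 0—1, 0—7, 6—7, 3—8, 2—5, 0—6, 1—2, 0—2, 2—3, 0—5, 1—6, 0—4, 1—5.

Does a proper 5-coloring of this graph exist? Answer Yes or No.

0, 1, 2, 5, 6, 7 are pairwise adjacent (a clique of size 6), so at least 6 colors are needed.
So 5 colors are not enough.

No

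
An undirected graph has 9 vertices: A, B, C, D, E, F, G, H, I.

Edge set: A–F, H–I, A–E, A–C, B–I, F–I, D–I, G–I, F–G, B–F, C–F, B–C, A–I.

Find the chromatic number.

3

B, C, F are mutually adjacent, so at least 3 colors are needed.
3 colors suffice: A=3, B=3, C=1, D=2, E=1, F=2, G=3, H=2, I=1. Every edge joins two different colors.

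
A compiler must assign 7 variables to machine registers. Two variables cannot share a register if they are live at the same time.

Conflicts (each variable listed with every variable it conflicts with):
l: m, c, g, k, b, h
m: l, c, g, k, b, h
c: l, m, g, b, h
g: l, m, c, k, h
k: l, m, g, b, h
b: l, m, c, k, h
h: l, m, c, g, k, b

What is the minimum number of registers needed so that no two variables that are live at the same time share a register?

5

l, m, c, g, h all conflict with each other, so at least 5 registers are needed.
5 registers suffice: register 1 → {h}; register 2 → {l}; register 3 → {m}; register 4 → {g, b}; register 5 → {c, k}. Every pair that conflicts lands in different registers.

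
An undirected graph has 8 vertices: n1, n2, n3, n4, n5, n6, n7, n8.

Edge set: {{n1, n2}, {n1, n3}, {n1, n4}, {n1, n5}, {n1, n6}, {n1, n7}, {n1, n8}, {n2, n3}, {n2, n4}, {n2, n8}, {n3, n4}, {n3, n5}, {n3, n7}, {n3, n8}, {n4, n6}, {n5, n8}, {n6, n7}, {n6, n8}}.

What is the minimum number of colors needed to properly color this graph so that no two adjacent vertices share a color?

n1, n2, n3, n4 are pairwise adjacent (a clique of size 4), so at least 4 colors are needed.
One proper 4-coloring: n1=1, n2=4, n3=2, n4=3, n5=4, n6=2, n7=3, n8=3. No two adjacent vertices share a color.

4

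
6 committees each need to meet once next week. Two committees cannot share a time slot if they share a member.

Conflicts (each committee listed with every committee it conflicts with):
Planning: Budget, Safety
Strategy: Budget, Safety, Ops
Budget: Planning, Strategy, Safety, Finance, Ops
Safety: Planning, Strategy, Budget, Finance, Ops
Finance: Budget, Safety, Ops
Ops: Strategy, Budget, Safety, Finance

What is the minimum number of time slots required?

Budget, Safety, Finance, Ops are mutually in conflict, so at least 4 time slots are needed.
4 time slots suffice: Planning=3, Strategy=4, Budget=1, Safety=2, Finance=4, Ops=3. No two conflicting committees share a time slot.

4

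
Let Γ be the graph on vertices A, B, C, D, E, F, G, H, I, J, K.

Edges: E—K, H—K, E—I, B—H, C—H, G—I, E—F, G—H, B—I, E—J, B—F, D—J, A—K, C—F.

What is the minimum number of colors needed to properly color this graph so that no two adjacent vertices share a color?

The cycle K-H-C-F-E-K has odd length 5, so it cannot be 2-colored; at least 3 colors are needed.
One proper 3-coloring: A=1, B=3, C=3, D=1, E=1, F=2, G=3, H=1, I=2, J=2, K=2. No two adjacent vertices share a color.

3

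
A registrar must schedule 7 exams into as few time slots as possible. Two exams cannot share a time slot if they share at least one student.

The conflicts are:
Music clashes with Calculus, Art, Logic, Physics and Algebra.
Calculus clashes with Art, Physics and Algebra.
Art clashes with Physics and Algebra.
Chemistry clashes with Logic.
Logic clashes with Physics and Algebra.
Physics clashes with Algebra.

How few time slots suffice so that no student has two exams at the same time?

5

Music, Calculus, Art, Physics, Algebra pairwise conflict, so at least 5 time slots are needed.
5 time slots suffice: Music=2, Calculus=4, Art=5, Chemistry=1, Logic=4, Physics=1, Algebra=3. No two conflicting exams share a time slot.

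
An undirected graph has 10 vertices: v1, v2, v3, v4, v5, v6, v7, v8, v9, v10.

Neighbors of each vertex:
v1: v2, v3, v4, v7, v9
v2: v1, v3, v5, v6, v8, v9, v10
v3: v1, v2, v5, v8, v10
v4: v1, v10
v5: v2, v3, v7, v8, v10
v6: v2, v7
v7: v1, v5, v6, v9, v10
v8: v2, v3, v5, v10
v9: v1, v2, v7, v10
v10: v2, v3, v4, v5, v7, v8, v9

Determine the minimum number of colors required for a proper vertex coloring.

5

v2, v3, v5, v8, v10 are mutually adjacent (a clique of size 5), so at least 5 colors are needed.
5 colors suffice: v1=2, v2=1, v3=4, v4=1, v5=3, v6=2, v7=1, v8=5, v9=3, v10=2. No two adjacent vertices share a color.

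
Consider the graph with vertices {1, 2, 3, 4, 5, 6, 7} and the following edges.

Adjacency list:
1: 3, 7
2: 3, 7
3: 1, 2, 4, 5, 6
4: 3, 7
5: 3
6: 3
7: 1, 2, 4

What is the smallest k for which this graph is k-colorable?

2 and 7 are adjacent, so at least 2 colors are needed.
2 colors suffice: color red → {3, 7}; color blue → {1, 2, 4, 5, 6}. Every edge joins two different colors.

2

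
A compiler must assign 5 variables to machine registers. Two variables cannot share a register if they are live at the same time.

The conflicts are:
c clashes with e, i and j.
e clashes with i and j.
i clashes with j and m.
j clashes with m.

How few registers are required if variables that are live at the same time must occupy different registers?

c, e, i, j pairwise conflict, so at least 4 registers are needed.
4 registers suffice: register 1 → {j}; register 2 → {i}; register 3 → {c, m}; register 4 → {e}. Each listed conflict is separated.

4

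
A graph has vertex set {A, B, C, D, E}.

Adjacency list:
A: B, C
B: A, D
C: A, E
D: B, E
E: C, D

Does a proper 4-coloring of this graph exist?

Yes

The chromatic number is 3. The cycle B-D-E-C-A-B has odd length 5, so it cannot be 2-colored; at least 3 colors are needed.
3 colors suffice: color 1 → {B, E}; color 2 → {C, D}; color 3 → {A}.
Since 4 ≥ 3, a proper 4-coloring certainly exists.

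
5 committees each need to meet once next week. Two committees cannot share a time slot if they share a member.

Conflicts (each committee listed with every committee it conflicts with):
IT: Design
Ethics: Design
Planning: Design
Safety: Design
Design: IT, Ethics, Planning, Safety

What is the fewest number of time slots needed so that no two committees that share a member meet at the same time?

2

Ethics and Design conflict, so at least 2 time slots are needed.
2 time slots suffice: time slot 1 → {Design}; time slot 2 → {IT, Ethics, Planning, Safety}. No two conflicting committees share a time slot.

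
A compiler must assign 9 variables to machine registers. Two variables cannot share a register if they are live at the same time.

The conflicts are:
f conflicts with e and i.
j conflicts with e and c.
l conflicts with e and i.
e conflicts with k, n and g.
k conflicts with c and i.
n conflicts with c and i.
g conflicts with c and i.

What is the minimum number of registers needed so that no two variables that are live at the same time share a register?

e and n conflict, so at least 2 registers are needed.
A valid assignment using 2 registers: f=2, j=2, l=2, e=1, k=2, n=2, g=2, c=1, i=1. No two conflicting variables share a register.

2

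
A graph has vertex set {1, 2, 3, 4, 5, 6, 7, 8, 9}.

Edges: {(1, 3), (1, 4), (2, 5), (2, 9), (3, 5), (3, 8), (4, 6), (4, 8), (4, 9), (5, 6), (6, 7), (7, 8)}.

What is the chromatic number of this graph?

3

The cycle 3-8-7-6-5-3 has odd length 5, so it cannot be 2-colored; at least 3 colors are needed.
3 colors suffice: 1=blue, 2=blue, 3=green, 4=red, 5=red, 6=blue, 7=red, 8=blue, 9=green. Each edge has distinct colors on its endpoints.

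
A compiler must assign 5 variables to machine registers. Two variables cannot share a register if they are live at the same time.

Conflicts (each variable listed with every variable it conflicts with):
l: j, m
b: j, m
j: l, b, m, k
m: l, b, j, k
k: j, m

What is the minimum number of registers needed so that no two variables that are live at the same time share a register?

b, j, m are mutually in conflict, so at least 3 registers are needed.
3 registers suffice: l=3, b=3, j=1, m=2, k=3. Each listed conflict is separated.

3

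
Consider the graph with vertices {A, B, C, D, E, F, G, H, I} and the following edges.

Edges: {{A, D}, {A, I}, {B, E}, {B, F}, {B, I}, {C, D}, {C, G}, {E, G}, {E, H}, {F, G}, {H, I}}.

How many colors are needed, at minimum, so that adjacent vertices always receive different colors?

The cycle C-G-E-H-I-A-D-C has odd length 7, so it cannot be 2-colored; at least 3 colors are needed.
A valid assignment using 3 colors: A=2, B=2, C=3, D=1, E=1, F=1, G=2, H=2, I=1. Every edge joins two different colors.

3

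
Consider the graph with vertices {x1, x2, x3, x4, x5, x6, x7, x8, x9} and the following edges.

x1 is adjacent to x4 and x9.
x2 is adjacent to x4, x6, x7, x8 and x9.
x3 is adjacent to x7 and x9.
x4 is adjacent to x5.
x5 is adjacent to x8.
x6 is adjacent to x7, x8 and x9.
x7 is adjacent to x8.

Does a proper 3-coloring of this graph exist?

x2, x6, x7, x8 are mutually adjacent (a clique of size 4), so at least 4 colors are needed.
So 3 colors are not enough.

No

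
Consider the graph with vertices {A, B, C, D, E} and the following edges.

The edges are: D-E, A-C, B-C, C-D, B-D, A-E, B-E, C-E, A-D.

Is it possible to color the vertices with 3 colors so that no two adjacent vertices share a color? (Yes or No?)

No

A, C, D, E form a clique, so at least 4 colors are needed.
So 3 colors are not enough.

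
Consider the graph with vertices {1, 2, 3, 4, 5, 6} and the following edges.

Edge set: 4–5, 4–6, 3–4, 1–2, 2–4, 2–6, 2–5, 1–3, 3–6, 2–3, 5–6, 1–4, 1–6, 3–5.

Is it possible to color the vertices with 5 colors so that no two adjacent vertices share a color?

Yes

The chromatic number is 5. 1, 2, 3, 4, 6 are mutually adjacent (a clique of size 5), so at least 5 colors are needed.
5 colors suffice: color a → {6}; color b → {2}; color c → {4}; color d → {3}; color e → {1, 5}.
That is already a proper 5-coloring.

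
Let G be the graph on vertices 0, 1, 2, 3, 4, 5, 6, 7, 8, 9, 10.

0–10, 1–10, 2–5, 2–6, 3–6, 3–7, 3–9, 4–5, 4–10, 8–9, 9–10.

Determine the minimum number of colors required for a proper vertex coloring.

The cycle 2-6-3-9-10-4-5-2 has odd length 7, so it cannot be 2-colored; at least 3 colors are needed.
One proper 3-coloring: 0=b, 1=b, 2=a, 3=a, 4=b, 5=c, 6=b, 7=b, 8=a, 9=b, 10=a. No two adjacent vertices share a color.

3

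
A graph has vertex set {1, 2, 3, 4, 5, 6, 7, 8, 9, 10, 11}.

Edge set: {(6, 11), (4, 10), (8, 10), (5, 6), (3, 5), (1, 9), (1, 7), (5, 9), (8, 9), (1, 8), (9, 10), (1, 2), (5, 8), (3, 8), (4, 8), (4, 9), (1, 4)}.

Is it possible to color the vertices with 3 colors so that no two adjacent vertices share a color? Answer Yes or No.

No

4, 8, 9, 10 are pairwise adjacent (a clique of size 4), so at least 4 colors are needed.
So 3 colors are not enough.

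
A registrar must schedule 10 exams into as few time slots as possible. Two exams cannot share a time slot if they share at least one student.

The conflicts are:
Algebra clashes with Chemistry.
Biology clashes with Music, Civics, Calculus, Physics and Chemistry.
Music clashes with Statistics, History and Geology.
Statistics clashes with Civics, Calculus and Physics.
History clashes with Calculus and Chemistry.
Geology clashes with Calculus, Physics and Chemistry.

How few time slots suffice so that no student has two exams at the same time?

History and Chemistry conflict, so at least 2 time slots are needed.
2 time slots suffice: time slot 1 → {Algebra, Biology, Statistics, History, Geology}; time slot 2 → {Music, Civics, Calculus, Physics, Chemistry}. No two conflicting exams share a time slot.

2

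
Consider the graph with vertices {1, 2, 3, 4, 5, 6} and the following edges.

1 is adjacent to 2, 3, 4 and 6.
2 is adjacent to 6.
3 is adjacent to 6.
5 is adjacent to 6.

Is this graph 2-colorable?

No

1, 2, 6 form a triangle, so at least 3 colors are needed.
So 2 colors are not enough.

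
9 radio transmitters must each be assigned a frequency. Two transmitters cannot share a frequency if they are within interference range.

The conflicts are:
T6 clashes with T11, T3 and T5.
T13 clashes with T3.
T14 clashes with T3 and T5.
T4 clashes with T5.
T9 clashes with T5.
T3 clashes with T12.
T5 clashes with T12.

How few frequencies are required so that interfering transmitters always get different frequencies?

T6 and T11 conflict, so at least 2 frequencies are needed.
2 frequencies suffice: frequency 1 → {T11, T3, T5}; frequency 2 → {T6, T13, T14, T4, T9, T12}. Each listed conflict is separated.

2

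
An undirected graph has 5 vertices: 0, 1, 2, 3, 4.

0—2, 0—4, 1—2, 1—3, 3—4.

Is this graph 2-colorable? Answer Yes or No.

No

The cycle 1-2-0-4-3-1 has odd length 5, so it cannot be 2-colored; at least 3 colors are needed.
So 2 colors are not enough.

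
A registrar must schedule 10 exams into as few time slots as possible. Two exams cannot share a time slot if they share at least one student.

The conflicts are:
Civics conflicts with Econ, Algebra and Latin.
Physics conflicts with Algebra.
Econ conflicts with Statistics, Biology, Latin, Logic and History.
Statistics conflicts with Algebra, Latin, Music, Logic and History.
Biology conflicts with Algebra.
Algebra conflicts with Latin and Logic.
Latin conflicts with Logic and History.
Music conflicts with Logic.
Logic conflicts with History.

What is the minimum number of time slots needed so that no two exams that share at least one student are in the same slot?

Econ, Statistics, Latin, Logic, History are mutually in conflict, so at least 5 time slots are needed.
Using 5 time slots: Civics=3, Physics=2, Econ=1, Statistics=4, Biology=2, Algebra=1, Latin=2, Music=1, Logic=3, History=5. Every pair that conflicts lands in different time slots.

5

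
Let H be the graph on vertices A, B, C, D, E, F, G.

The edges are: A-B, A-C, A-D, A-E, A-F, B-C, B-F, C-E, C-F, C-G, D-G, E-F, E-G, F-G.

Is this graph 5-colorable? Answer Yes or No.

Yes

The chromatic number is 4. A, B, C, F are pairwise adjacent (a clique of size 4), so at least 4 colors are needed.
4 colors suffice: color red → {C, D}; color blue → {A, G}; color green → {F}; color yellow → {B, E}.
Since 5 ≥ 4, a proper 5-coloring certainly exists.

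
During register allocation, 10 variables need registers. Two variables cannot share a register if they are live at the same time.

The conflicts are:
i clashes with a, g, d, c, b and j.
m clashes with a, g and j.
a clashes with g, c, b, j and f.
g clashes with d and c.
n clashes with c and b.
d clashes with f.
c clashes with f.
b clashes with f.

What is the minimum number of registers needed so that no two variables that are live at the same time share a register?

4

i, a, g, c all conflict with each other, so at least 4 registers are needed.
4 registers suffice: register 1 → {a, n, d}; register 2 → {i, m, f}; register 3 → {g, b, j}; register 4 → {c}. Every pair that conflicts lands in different registers.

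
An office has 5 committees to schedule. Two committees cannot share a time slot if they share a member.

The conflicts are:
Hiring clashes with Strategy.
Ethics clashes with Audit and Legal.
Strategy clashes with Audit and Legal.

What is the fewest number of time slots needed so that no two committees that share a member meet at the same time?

2

Hiring and Strategy conflict, so at least 2 time slots are needed.
2 time slots suffice: Hiring=2, Ethics=1, Strategy=1, Audit=2, Legal=2. No two conflicting committees share a time slot.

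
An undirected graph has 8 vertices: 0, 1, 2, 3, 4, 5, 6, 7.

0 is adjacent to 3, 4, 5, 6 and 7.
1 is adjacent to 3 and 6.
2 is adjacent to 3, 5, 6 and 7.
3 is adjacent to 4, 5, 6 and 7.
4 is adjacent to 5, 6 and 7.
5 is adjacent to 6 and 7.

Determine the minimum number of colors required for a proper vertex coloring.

0, 3, 4, 5, 6 are pairwise adjacent (a clique of size 5), so at least 5 colors are needed.
One proper 5-coloring: 0=yellow, 1=green, 2=yellow, 3=red, 4=purple, 5=green, 6=blue, 7=blue. No two adjacent vertices share a color.

5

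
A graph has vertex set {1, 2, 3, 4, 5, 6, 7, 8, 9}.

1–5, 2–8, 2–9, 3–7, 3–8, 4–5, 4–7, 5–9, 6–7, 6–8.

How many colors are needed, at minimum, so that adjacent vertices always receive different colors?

The cycle 3-8-2-9-5-4-7-3 has odd length 7, so it cannot be 2-colored; at least 3 colors are needed.
3 colors suffice: color a → {5, 7, 8}; color b → {1, 3, 4, 6, 9}; color c → {2}. No two adjacent vertices share a color.

3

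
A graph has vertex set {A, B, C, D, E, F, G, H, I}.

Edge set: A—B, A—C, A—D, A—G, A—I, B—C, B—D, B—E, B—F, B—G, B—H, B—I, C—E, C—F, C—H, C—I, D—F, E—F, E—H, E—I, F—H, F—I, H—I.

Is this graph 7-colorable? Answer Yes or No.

Yes

The chromatic number is 6. B, C, E, F, H, I are pairwise adjacent (a clique of size 6), so at least 6 colors are needed.
A valid assignment using 6 colors: A=4, B=1, C=2, D=2, E=6, F=4, G=2, H=5, I=3.
Since 7 ≥ 6, a proper 7-coloring certainly exists.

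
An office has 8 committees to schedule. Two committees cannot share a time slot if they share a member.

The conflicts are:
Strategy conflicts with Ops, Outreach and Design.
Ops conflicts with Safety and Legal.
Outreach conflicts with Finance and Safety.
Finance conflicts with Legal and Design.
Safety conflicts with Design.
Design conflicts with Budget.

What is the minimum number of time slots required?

3

The cycle Ops-Legal-Finance-Design-Safety-Ops has odd length 5, so it cannot be 2-colored; at least 3 time slots are needed.
3 time slots suffice: time slot 1 → {Ops, Outreach, Design}; time slot 2 → {Strategy, Finance, Safety, Budget}; time slot 3 → {Legal}. Each listed conflict is separated.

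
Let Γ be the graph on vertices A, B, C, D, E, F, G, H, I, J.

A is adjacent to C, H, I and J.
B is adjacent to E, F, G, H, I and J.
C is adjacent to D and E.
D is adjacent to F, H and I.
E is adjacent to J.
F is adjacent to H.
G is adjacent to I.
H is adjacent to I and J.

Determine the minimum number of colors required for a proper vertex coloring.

D, H, I are mutually adjacent, so at least 3 colors are needed.
3 colors suffice: color 1 → {A, B, D}; color 2 → {E, G, H}; color 3 → {C, F, I, J}. Each edge has distinct colors on its endpoints.

3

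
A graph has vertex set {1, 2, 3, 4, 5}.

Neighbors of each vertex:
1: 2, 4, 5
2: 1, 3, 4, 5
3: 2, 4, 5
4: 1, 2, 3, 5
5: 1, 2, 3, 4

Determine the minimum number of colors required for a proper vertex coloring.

2, 3, 4, 5 form a clique, so at least 4 colors are needed.
4 colors suffice: 1=d, 2=a, 3=d, 4=b, 5=c. Every edge joins two different colors.

4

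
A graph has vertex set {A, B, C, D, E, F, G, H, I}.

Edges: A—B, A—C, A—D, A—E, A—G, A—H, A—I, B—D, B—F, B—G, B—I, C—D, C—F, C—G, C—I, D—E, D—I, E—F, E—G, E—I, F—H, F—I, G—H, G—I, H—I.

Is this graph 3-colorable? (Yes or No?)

No

A, C, G, I are mutually adjacent (a clique of size 4), so at least 4 colors are needed.
So 3 colors are not enough.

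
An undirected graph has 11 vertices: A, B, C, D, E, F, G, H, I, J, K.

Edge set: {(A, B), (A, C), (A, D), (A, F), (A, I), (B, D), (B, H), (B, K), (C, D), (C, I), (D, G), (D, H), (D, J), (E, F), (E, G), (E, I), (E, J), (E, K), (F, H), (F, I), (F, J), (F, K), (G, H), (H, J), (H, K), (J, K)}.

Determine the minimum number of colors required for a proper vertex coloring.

E, F, J, K are mutually adjacent (a clique of size 4), so at least 4 colors are needed.
4 colors suffice: color 1 → {A, E, H}; color 2 → {D, F}; color 3 → {G, I, K}; color 4 → {B, C, J}. No two adjacent vertices share a color.

4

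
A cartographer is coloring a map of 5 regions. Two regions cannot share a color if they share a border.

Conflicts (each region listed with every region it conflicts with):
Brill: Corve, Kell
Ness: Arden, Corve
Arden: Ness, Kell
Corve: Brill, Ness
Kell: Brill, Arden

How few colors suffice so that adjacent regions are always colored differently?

3

The cycle Brill-Corve-Ness-Arden-Kell-Brill has odd length 5, so it cannot be 2-colored; at least 3 colors are needed.
3 colors suffice: Brill=2, Ness=1, Arden=2, Corve=3, Kell=1. Each listed conflict is separated.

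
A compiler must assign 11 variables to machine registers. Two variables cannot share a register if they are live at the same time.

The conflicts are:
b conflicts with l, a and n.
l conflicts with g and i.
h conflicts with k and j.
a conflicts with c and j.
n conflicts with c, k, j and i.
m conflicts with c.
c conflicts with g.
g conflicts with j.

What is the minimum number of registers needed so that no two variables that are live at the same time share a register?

The cycle j-a-b-l-g-j has odd length 5, so it cannot be 2-colored; at least 3 registers are needed.
3 registers suffice: register 1 → {h, a, n, m, g}; register 2 → {b, c, k, j, i}; register 3 → {l}. Every pair that conflicts lands in different registers.

3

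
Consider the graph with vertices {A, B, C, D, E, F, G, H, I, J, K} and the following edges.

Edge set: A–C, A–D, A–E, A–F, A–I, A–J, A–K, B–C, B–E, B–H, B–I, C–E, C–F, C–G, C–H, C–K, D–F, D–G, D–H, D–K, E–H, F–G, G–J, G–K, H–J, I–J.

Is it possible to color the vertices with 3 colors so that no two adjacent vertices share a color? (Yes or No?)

No

B, C, E, H form a clique, so at least 4 colors are needed.
So 3 colors are not enough.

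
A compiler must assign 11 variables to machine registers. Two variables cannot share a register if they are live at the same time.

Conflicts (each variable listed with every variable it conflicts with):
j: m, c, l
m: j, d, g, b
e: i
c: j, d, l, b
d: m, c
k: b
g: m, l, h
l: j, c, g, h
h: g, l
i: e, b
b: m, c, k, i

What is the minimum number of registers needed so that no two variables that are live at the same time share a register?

j, c, l all conflict with each other, so at least 3 registers are needed.
A valid assignment using 3 registers: j=3, m=1, e=2, c=1, d=2, k=1, g=3, l=2, h=1, i=1, b=2. Every pair that conflicts lands in different registers.

3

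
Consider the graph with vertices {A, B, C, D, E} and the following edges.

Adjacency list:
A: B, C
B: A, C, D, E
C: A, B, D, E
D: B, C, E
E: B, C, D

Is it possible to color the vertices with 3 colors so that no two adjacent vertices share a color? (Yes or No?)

B, C, D, E are mutually adjacent (a clique of size 4), so at least 4 colors are needed.
So 3 colors are not enough.

No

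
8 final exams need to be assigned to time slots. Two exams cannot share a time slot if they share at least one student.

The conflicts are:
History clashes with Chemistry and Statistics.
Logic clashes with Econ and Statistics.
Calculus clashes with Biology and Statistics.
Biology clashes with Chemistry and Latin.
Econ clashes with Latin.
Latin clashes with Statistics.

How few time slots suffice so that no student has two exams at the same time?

3

The cycle Statistics-Calculus-Biology-Chemistry-History-Statistics has odd length 5, so it cannot be 2-colored; at least 3 time slots are needed.
3 time slots suffice: History=2, Logic=2, Calculus=2, Biology=1, Econ=1, Chemistry=3, Latin=2, Statistics=1. Each listed conflict is separated.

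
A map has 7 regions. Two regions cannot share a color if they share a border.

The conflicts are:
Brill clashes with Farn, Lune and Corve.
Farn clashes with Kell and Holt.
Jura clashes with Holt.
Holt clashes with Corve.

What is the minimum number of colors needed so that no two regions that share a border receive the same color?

2

Brill and Farn conflict, so at least 2 colors are needed.
2 colors suffice: color 1 → {Brill, Kell, Holt}; color 2 → {Farn, Jura, Lune, Corve}. Every pair that conflicts lands in different colors.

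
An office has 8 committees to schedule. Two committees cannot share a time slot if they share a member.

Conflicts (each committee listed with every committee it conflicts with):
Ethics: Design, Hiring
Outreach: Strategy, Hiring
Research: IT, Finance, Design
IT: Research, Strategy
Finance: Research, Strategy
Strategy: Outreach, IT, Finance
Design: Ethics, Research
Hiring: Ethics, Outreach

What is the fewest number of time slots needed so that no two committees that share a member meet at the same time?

3

The cycle Hiring-Outreach-Strategy-IT-Research-Design-Ethics-Hiring has odd length 7, so it cannot be 2-colored; at least 3 time slots are needed.
3 time slots suffice: time slot 1 → {Research, Strategy, Hiring}; time slot 2 → {Ethics, Outreach, IT, Finance}; time slot 3 → {Design}. Every pair that conflicts lands in different time slots.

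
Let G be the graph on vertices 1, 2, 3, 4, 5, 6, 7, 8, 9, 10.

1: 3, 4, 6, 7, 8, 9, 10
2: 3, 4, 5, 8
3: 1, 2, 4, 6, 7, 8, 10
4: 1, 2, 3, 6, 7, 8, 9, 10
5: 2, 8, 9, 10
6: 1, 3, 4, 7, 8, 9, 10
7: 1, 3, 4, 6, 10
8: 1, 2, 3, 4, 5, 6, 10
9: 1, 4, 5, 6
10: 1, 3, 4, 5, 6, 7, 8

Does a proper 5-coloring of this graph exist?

1, 3, 4, 6, 7, 10 are mutually adjacent (a clique of size 6), so at least 6 colors are needed.
So 5 colors are not enough.

No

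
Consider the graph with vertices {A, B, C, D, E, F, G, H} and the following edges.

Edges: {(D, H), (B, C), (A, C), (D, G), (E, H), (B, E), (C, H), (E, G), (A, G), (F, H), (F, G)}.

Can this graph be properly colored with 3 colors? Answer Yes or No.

The chromatic number is 3. The cycle A-G-E-H-C-A has odd length 5, so it cannot be 2-colored; at least 3 colors are needed.
3 colors suffice: A=3, B=1, C=2, D=2, E=2, F=2, G=1, H=1.
That is already a proper 3-coloring.

Yes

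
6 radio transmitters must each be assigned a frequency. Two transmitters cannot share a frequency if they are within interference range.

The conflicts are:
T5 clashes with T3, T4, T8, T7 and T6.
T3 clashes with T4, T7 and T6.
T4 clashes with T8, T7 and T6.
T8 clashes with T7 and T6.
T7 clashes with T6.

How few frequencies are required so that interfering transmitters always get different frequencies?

T5, T3, T4, T7, T6 pairwise conflict, so at least 5 frequencies are needed.
5 frequencies suffice: T5=4, T3=5, T4=2, T8=5, T7=3, T6=1. Every pair that conflicts lands in different frequencies.

5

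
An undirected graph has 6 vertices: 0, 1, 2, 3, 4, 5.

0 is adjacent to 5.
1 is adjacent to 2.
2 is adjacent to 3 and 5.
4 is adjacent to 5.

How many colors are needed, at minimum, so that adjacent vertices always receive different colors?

2

0 and 5 are adjacent, so at least 2 colors are needed.
2 colors suffice: color a → {0, 2, 4}; color b → {1, 3, 5}. Each edge has distinct colors on its endpoints.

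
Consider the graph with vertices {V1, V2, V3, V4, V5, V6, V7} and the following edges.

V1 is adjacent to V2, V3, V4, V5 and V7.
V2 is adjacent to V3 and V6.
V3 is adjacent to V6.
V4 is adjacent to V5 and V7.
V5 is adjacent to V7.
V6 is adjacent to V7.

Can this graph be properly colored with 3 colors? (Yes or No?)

No

V1, V4, V5, V7 are pairwise adjacent (a clique of size 4), so at least 4 colors are needed.
So 3 colors are not enough.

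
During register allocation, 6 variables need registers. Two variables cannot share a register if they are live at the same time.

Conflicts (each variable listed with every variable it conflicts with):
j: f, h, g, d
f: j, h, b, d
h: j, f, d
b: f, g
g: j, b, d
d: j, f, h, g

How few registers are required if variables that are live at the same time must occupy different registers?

j, f, h, d pairwise conflict, so at least 4 registers are needed.
A valid assignment using 4 registers: j=2, f=3, h=4, b=1, g=3, d=1. Each listed conflict is separated.

4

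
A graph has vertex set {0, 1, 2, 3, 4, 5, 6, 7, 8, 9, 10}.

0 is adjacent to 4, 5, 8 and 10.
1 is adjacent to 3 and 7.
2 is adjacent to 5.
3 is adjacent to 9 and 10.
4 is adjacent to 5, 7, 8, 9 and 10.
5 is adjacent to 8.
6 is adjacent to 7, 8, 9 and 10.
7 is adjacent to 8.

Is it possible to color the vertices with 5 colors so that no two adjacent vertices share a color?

Yes

The chromatic number is 4. 0, 4, 5, 8 are pairwise adjacent (a clique of size 4), so at least 4 colors are needed.
4 colors suffice: color a → {2, 3, 4, 6}; color b → {1, 8, 9, 10}; color c → {0, 7}; color d → {5}.
Since 5 ≥ 4, a proper 5-coloring certainly exists.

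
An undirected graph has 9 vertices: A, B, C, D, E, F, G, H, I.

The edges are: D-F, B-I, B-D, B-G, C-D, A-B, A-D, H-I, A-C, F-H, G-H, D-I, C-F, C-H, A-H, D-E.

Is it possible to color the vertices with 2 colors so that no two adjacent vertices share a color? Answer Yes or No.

No

A, B, D are pairwise adjacent, so at least 3 colors are needed.
So 2 colors are not enough.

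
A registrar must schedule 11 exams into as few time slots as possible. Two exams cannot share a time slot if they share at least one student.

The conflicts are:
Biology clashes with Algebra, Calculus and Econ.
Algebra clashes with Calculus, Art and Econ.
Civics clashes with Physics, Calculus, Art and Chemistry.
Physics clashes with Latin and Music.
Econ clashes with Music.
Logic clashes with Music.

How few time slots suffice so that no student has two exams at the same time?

Biology, Algebra, Calculus all conflict with each other, so at least 3 time slots are needed.
A valid assignment using 3 time slots: Biology=3, Algebra=1, Civics=1, Physics=2, Calculus=2, Art=2, Econ=2, Latin=1, Logic=2, Music=1, Chemistry=2. Each listed conflict is separated.

3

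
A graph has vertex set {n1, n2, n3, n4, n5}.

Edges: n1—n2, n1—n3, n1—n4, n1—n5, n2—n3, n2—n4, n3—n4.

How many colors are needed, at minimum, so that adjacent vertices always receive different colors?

n1, n2, n3, n4 are mutually adjacent (a clique of size 4), so at least 4 colors are needed.
4 colors suffice: n1=red, n2=blue, n3=yellow, n4=green, n5=blue. No two adjacent vertices share a color.

4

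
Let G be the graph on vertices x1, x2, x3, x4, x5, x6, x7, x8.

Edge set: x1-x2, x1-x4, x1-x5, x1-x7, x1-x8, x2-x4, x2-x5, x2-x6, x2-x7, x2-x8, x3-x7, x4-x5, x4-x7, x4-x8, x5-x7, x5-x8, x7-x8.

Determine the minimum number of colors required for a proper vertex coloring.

x1, x2, x4, x5, x7, x8 are mutually adjacent (a clique of size 6), so at least 6 colors are needed.
A valid assignment using 6 colors: x1=5, x2=1, x3=1, x4=4, x5=3, x6=2, x7=2, x8=6. No two adjacent vertices share a color.

6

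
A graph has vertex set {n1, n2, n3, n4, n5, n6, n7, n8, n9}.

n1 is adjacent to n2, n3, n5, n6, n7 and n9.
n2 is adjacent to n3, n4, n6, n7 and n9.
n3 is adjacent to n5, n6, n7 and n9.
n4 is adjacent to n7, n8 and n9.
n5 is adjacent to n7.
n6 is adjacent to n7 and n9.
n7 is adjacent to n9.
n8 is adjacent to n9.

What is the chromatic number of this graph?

6

n1, n2, n3, n6, n7, n9 are pairwise adjacent (a clique of size 6), so at least 6 colors are needed.
6 colors suffice: color 1 → {n5, n9}; color 2 → {n7, n8}; color 3 → {n2}; color 4 → {n3, n4}; color 5 → {n1}; color 6 → {n6}. No two adjacent vertices share a color.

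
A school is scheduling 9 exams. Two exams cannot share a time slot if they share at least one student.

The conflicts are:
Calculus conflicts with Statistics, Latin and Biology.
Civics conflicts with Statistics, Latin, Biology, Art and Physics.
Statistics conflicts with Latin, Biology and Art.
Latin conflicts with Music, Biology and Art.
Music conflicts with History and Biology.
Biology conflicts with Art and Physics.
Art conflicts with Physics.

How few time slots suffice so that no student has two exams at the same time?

5

Civics, Statistics, Latin, Biology, Art are mutually in conflict, so at least 5 time slots are needed.
Using 5 time slots: Calculus=3, Civics=3, Statistics=5, Latin=2, Music=3, History=1, Biology=1, Art=4, Physics=2. Every pair that conflicts lands in different time slots.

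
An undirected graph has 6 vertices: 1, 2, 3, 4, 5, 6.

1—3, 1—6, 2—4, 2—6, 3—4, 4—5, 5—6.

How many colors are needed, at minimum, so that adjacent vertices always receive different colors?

3

The cycle 2-6-1-3-4-2 has odd length 5, so it cannot be 2-colored; at least 3 colors are needed.
One proper 3-coloring: 1=blue, 2=blue, 3=green, 4=red, 5=blue, 6=red. Each edge has distinct colors on its endpoints.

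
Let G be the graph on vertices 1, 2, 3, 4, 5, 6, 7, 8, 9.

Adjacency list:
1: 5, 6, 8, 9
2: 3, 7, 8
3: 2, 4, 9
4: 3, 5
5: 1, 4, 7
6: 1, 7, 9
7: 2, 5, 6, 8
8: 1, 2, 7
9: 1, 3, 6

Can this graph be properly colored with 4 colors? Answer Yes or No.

The chromatic number is 3. 1, 6, 9 form a triangle, so at least 3 colors are needed.
A valid assignment using 3 colors: 1=red, 2=blue, 3=red, 4=green, 5=blue, 6=green, 7=red, 8=green, 9=blue.
Since 4 ≥ 3, a proper 4-coloring certainly exists.

Yes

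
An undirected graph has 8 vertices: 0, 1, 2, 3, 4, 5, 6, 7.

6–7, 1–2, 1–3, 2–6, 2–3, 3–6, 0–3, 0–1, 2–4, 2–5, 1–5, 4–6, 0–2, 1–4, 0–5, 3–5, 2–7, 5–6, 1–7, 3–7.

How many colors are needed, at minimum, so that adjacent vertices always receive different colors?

0, 1, 2, 3, 5 form a clique, so at least 5 colors are needed.
One proper 5-coloring: 0=e, 1=c, 2=a, 3=b, 4=b, 5=d, 6=c, 7=d. No two adjacent vertices share a color.

5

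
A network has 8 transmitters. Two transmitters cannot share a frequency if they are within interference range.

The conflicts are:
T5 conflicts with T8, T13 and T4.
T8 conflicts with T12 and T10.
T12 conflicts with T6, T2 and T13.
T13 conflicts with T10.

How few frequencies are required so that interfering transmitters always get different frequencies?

T13 and T10 conflict, so at least 2 frequencies are needed.
2 frequencies suffice: frequency 1 → {T5, T12, T10}; frequency 2 → {T8, T6, T2, T13, T4}. Each listed conflict is separated.

2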